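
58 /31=1.87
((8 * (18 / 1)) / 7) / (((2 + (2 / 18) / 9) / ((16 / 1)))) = 186624 / 1141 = 163.56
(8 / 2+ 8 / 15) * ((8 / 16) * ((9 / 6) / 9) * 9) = 17 / 5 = 3.40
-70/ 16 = -35/ 8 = -4.38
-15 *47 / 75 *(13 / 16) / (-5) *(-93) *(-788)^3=1737732119916 / 25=69509284796.64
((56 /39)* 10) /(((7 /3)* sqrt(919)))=80* sqrt(919) /11947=0.20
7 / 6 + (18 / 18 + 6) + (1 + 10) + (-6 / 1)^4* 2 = 15667 / 6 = 2611.17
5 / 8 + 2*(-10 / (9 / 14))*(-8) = 17965 / 72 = 249.51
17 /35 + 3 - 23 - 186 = -7193 /35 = -205.51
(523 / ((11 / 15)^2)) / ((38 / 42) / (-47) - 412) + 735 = 36050428680 / 49206223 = 732.64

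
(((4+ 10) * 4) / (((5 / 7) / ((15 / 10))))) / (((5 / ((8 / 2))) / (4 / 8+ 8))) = 19992 / 25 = 799.68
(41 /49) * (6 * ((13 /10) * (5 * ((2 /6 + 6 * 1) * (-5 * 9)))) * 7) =-455715 /7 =-65102.14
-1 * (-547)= 547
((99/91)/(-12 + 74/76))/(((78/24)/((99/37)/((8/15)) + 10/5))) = -3906837/18340049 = -0.21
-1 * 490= -490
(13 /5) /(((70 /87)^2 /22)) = 1082367 /12250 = 88.36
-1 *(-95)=95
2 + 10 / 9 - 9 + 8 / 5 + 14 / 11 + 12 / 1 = 4447 / 495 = 8.98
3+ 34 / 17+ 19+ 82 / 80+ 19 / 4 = 1191 / 40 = 29.78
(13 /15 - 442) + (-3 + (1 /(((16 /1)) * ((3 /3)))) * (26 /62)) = -3304157 /7440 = -444.11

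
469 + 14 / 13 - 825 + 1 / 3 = -354.59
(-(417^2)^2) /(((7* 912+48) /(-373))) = 1753505029.81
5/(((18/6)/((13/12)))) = 65/36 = 1.81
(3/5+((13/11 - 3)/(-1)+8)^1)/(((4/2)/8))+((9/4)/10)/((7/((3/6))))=256803/6160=41.69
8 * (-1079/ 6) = -4316/ 3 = -1438.67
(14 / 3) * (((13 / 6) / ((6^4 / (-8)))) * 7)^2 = 57967 / 1417176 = 0.04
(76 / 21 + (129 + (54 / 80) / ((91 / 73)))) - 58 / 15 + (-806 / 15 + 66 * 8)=6590881 / 10920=603.56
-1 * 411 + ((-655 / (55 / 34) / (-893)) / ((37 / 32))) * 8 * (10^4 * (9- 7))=22655101639 / 363451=62333.30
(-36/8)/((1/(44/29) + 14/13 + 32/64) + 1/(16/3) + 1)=-3432/2611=-1.31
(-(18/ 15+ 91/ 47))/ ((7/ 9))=-6633/ 1645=-4.03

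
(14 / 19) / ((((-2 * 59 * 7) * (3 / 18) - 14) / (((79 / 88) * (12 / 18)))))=-79 / 27170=-0.00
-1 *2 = -2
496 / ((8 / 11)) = 682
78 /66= 13 /11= 1.18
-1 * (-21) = 21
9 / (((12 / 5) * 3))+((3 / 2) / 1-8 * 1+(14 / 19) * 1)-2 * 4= -951 / 76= -12.51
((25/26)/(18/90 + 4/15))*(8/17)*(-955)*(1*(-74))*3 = 318015000/1547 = 205568.84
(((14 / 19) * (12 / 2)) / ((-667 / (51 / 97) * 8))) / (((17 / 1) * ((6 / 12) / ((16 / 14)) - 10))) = 56 / 20897777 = 0.00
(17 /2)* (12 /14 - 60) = -3519 /7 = -502.71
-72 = -72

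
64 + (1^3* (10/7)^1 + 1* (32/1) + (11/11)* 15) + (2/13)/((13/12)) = 133171/1183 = 112.57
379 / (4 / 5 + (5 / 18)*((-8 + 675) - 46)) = 3790 / 1733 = 2.19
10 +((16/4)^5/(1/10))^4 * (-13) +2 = -142936511610879988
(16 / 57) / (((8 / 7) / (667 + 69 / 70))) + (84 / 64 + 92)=61771 / 240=257.38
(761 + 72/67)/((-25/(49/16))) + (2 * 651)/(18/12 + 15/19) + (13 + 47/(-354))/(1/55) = 162743259697/137564400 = 1183.03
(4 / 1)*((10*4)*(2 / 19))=320 / 19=16.84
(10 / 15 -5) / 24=-13 / 72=-0.18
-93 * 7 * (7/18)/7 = -36.17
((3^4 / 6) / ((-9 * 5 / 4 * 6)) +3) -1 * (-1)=19 / 5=3.80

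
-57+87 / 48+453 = 6365 / 16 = 397.81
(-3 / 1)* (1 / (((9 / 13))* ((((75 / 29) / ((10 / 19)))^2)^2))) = -0.01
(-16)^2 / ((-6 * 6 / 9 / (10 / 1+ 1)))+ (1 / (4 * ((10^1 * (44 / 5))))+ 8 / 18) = -2228855 / 3168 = -703.55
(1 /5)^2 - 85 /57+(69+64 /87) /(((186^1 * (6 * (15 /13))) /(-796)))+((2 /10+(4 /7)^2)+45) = 1639808839 /1694862225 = 0.97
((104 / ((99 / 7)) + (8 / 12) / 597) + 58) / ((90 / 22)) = 429184 / 26865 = 15.98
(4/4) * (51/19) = 51/19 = 2.68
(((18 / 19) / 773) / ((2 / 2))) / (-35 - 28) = -2 / 102809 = -0.00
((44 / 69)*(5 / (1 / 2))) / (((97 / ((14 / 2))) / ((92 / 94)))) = 6160 / 13677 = 0.45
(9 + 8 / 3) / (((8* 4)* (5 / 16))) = 7 / 6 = 1.17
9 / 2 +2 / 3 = 31 / 6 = 5.17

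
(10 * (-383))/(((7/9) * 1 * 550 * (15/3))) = -3447/1925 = -1.79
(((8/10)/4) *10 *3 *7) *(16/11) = 672/11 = 61.09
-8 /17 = -0.47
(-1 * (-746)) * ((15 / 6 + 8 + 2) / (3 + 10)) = 9325 / 13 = 717.31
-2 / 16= -1 / 8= -0.12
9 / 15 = 3 / 5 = 0.60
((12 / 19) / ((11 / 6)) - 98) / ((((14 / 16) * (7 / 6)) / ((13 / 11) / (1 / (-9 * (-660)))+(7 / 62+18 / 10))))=-213256056624 / 317471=-671733.97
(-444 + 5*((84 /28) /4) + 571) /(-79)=-1.66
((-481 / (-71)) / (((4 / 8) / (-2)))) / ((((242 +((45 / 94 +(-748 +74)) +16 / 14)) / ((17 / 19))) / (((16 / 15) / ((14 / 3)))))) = 24596416 / 1910109805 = 0.01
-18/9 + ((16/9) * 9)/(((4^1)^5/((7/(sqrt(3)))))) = -2 + 7 * sqrt(3)/192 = -1.94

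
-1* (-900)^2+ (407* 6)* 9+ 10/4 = -1576039/2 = -788019.50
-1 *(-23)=23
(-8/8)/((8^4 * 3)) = -1/12288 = -0.00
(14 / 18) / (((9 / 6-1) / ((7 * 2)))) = 196 / 9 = 21.78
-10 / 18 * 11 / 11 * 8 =-4.44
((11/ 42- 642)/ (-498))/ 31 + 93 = 60327781/ 648396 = 93.04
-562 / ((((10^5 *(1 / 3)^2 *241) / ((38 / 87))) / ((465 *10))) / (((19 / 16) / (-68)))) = 28302039 / 3802016000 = 0.01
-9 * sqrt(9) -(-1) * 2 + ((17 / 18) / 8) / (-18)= -64817 / 2592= -25.01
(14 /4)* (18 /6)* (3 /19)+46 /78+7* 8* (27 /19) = 121267 /1482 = 81.83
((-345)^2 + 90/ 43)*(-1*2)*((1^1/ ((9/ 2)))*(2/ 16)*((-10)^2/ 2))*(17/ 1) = -241691125/ 43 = -5620723.84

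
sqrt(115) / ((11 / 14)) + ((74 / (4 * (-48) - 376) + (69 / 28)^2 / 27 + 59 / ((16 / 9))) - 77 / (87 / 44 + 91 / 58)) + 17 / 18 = 14183448199 / 1133458200 + 14 * sqrt(115) / 11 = 26.16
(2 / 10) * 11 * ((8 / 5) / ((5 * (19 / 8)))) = 704 / 2375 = 0.30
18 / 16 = 9 / 8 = 1.12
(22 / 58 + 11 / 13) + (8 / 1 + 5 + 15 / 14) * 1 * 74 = 2751187 / 2639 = 1042.51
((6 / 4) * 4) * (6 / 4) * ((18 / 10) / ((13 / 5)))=81 / 13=6.23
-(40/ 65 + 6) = -86/ 13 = -6.62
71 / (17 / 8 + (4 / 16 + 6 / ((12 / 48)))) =568 / 211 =2.69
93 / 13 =7.15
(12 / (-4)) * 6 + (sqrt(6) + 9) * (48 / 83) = -1062 / 83 + 48 * sqrt(6) / 83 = -11.38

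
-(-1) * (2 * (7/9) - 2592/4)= -5818/9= -646.44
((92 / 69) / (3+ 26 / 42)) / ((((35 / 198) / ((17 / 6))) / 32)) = 17952 / 95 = 188.97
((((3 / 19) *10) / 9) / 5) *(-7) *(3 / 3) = -14 / 57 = -0.25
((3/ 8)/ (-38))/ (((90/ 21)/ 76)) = -7/ 40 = -0.18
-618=-618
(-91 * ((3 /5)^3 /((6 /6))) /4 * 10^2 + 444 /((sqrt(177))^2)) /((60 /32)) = -1153784 /4425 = -260.74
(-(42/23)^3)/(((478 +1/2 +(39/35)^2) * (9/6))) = -40336800/4766896763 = -0.01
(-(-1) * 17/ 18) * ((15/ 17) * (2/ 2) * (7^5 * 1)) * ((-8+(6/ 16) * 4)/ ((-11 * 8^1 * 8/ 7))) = 7647185/ 8448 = 905.21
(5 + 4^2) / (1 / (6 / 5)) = 126 / 5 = 25.20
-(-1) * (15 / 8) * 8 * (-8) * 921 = -110520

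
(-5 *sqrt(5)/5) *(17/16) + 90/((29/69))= 211.76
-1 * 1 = -1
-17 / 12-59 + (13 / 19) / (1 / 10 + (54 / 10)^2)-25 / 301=-867427375 / 14343252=-60.48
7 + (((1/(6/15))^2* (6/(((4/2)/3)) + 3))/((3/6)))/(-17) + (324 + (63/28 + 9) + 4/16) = 11345/34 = 333.68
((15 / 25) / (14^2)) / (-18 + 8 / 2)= -3 / 13720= -0.00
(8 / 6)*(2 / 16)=1 / 6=0.17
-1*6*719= -4314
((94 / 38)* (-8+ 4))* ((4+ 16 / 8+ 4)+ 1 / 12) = -5687 / 57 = -99.77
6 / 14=0.43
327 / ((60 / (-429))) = -46761 / 20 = -2338.05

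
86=86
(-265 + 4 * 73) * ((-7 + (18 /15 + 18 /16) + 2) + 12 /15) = -405 /8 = -50.62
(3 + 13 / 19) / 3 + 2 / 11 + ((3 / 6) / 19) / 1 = 1.44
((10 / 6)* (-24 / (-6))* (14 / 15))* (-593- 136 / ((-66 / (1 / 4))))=-1094912 / 297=-3686.57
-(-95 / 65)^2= -361 / 169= -2.14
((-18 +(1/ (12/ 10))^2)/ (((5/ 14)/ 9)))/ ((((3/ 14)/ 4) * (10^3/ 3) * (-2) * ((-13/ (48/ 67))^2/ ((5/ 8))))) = 2197944/ 94830125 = 0.02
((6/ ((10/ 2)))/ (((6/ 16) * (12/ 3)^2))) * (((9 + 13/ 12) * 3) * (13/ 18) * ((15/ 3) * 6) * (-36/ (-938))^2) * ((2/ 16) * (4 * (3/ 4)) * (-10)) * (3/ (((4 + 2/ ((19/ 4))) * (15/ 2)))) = -806949/ 12317816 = -0.07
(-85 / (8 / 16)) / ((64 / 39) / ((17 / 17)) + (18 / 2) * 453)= -6630 / 159067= -0.04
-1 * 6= -6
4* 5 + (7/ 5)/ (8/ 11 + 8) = 9677/ 480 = 20.16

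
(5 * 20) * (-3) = -300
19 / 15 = 1.27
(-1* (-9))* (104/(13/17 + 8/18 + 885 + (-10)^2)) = 71604/75445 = 0.95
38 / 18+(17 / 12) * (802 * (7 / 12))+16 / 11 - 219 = 39365 / 88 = 447.33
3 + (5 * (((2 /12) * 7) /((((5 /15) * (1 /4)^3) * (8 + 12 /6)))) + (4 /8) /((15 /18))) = 578 /5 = 115.60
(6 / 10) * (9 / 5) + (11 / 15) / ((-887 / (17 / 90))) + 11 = 14465009 / 1197450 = 12.08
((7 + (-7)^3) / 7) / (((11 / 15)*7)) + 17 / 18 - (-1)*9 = 823 / 1386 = 0.59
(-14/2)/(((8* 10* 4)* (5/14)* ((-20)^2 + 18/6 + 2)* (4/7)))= -343/1296000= -0.00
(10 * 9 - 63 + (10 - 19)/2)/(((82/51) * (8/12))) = 20.99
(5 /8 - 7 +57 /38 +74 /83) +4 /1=11 /664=0.02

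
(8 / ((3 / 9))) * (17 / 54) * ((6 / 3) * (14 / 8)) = 238 / 9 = 26.44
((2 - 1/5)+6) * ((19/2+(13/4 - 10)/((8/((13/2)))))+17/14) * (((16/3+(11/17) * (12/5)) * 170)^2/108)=1956696313/3780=517644.53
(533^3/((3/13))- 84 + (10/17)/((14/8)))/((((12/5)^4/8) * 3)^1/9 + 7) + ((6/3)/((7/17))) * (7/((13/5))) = 146403673939945/1870323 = 78277214.12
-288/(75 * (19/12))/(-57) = 384/9025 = 0.04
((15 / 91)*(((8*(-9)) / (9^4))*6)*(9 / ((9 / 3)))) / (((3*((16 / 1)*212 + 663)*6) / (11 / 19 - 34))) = 5080 / 340739217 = 0.00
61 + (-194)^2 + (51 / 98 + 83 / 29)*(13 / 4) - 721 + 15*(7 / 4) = 420766547 / 11368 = 37013.24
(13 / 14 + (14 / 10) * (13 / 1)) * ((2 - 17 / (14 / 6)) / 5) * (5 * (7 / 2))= -49543 / 140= -353.88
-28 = -28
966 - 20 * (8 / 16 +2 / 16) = 1907 / 2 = 953.50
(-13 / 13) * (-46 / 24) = 23 / 12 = 1.92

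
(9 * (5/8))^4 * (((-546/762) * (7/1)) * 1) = -2612098125/520192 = -5021.41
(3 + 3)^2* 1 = 36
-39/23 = -1.70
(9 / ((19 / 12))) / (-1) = -5.68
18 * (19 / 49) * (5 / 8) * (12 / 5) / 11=513 / 539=0.95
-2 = -2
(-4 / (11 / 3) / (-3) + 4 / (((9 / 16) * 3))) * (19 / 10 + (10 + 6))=72674 / 1485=48.94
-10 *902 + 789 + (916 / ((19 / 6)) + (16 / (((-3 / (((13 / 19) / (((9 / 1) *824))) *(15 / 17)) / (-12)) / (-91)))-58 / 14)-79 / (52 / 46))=-145613961029 / 18164874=-8016.24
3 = 3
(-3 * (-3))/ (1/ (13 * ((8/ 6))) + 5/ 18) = 4212/ 157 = 26.83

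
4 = 4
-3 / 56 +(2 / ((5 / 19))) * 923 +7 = 1966089 / 280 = 7021.75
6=6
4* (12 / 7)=48 / 7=6.86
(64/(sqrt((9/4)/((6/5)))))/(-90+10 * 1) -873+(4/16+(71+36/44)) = -35241/44 -8 * sqrt(30)/75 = -801.52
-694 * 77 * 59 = -3152842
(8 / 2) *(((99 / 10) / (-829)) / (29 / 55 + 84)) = -2178 / 3854021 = -0.00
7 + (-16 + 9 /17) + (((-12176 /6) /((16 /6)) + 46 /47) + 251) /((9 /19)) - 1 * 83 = -8385217 /7191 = -1166.07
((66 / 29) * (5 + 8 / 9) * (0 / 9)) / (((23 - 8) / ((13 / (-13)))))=0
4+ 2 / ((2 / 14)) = 18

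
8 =8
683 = 683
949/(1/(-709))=-672841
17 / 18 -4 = -55 / 18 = -3.06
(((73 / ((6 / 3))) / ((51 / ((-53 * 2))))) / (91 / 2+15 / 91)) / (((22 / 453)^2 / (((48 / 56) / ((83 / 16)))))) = -165142353168 / 1418945341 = -116.38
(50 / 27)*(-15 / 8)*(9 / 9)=-125 / 36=-3.47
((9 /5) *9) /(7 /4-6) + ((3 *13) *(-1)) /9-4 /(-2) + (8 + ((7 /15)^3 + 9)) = 628631 /57375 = 10.96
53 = 53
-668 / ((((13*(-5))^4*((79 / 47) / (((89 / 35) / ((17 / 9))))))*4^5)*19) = -6287049 / 4081229807200000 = -0.00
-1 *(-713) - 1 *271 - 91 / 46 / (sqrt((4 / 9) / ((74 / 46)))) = 442 - 273 *sqrt(851) / 2116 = 438.24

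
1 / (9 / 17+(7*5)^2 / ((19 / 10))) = 323 / 208421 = 0.00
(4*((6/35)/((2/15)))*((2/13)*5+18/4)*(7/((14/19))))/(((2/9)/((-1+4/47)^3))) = -16763494401/18895786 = -887.16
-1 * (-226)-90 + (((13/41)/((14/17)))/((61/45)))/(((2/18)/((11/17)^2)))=81589433/595238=137.07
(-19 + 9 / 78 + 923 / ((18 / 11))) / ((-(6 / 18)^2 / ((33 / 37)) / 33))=-69461865 / 481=-144411.36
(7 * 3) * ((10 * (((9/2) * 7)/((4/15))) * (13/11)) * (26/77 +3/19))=133599375/9196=14527.99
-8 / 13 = -0.62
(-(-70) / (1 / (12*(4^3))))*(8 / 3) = 143360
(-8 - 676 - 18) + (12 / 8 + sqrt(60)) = -1401 / 2 + 2* sqrt(15) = -692.75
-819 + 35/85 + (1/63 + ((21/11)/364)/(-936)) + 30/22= -52065715045/63711648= -817.21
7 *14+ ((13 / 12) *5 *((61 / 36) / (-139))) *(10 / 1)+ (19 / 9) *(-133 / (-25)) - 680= -428914753 / 750600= -571.43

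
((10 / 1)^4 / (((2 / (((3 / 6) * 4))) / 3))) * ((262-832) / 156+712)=276255000 / 13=21250384.62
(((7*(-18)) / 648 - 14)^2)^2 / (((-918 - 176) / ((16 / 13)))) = -68184176641 / 1492968672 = -45.67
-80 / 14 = -40 / 7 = -5.71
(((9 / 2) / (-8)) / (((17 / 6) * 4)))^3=-19683 / 160989184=-0.00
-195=-195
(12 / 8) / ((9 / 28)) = 14 / 3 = 4.67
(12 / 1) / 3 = 4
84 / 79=1.06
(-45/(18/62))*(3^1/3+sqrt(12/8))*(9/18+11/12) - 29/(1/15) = -7855/12 - 2635*sqrt(6)/24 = -923.52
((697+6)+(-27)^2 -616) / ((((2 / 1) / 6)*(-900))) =-68 / 25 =-2.72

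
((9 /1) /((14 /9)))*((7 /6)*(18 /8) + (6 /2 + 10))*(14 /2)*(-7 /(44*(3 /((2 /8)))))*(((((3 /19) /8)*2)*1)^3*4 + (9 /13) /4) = -5841871875 /4017508352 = -1.45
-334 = -334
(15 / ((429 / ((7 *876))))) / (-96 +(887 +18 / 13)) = 30660 / 113311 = 0.27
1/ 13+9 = 118/ 13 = 9.08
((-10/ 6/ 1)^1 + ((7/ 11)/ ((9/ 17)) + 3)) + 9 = 1142/ 99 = 11.54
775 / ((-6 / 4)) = -1550 / 3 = -516.67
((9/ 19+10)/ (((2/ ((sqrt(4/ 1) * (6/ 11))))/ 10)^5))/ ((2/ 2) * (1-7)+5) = -154742400000/ 3059969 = -50569.92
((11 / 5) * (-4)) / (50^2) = -11 / 3125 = -0.00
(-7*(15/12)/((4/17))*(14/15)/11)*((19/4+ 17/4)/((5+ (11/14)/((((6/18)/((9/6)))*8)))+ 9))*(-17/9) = 396508/106755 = 3.71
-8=-8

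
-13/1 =-13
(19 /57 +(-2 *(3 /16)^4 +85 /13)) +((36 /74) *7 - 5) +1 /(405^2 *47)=5.27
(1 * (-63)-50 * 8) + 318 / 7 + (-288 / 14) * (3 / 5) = -15047 / 35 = -429.91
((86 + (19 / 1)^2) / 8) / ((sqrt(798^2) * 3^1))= 149 / 6384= 0.02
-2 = -2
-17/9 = -1.89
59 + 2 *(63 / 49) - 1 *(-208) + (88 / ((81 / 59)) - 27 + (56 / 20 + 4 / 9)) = 878608 / 2835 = 309.91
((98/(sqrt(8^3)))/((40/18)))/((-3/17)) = -2499 *sqrt(2)/320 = -11.04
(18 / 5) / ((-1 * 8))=-9 / 20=-0.45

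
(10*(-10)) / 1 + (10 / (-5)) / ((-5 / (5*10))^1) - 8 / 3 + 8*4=-152 / 3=-50.67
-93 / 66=-31 / 22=-1.41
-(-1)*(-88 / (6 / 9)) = -132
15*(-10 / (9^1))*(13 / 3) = -72.22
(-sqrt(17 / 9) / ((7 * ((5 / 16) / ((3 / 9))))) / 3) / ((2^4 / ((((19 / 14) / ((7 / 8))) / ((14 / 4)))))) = -152 * sqrt(17) / 324135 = -0.00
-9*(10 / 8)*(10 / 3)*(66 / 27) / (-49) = 275 / 147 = 1.87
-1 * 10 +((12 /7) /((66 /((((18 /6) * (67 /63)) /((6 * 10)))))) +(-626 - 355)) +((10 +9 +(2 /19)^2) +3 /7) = -17014047503 /17512110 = -971.56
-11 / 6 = -1.83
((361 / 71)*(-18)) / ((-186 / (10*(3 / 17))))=32490 / 37417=0.87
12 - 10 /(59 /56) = 148 /59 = 2.51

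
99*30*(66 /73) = 196020 /73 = 2685.21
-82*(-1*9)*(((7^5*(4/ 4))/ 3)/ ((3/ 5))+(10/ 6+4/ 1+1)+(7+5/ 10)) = 6901325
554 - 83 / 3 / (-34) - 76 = 48839 / 102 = 478.81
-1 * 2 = -2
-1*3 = -3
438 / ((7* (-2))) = -219 / 7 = -31.29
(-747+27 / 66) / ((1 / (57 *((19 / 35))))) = -23101.66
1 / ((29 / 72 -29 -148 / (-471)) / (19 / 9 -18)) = 179608 / 319711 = 0.56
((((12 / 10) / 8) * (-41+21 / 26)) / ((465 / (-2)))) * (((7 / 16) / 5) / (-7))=-209 / 644800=-0.00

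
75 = 75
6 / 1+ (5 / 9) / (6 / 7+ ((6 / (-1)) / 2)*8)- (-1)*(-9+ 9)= 8713 / 1458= 5.98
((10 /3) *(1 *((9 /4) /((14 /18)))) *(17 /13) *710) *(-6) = -4888350 /91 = -53718.13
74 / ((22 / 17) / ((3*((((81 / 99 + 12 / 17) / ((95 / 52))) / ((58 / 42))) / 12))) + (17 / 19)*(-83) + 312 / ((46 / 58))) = 26484822 / 117283787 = 0.23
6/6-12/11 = -1/11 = -0.09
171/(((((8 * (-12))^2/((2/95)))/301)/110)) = 3311/256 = 12.93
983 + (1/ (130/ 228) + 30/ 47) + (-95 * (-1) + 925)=6126473/ 3055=2005.39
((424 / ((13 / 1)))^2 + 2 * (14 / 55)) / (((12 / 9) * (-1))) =-7419309 / 9295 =-798.20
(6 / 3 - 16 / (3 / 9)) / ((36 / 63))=-161 / 2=-80.50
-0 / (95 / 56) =0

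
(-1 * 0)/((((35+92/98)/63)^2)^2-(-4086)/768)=0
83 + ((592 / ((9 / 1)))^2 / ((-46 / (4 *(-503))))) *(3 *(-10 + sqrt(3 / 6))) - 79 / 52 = -183332096503 / 32292 + 176283392 *sqrt(2) / 621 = -5275869.37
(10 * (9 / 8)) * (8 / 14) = 45 / 7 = 6.43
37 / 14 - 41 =-38.36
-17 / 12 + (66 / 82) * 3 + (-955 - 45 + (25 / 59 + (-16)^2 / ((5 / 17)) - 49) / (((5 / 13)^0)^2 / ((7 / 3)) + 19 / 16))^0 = 983 / 492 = 2.00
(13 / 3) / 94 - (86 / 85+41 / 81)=-952559 / 647190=-1.47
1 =1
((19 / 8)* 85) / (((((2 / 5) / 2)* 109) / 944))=8741.74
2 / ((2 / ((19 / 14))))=19 / 14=1.36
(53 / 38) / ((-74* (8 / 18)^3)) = -38637 / 179968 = -0.21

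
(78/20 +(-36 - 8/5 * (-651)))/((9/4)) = 1346/3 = 448.67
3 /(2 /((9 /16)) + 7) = 27 /95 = 0.28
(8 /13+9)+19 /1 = 28.62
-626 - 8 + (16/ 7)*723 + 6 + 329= 9475/ 7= 1353.57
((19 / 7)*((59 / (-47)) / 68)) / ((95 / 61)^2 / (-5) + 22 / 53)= 0.72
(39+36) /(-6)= -25 /2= -12.50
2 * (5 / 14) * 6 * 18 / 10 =7.71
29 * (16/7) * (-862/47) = -399968/329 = -1215.71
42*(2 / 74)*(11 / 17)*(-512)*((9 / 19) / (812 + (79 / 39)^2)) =-3238050816 / 14834692643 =-0.22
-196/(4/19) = -931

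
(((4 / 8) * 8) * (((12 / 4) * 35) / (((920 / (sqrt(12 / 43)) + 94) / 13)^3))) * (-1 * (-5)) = 0.00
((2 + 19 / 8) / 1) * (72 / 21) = 15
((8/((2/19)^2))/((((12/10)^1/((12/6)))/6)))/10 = 722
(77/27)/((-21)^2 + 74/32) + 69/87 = 4440481/5553819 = 0.80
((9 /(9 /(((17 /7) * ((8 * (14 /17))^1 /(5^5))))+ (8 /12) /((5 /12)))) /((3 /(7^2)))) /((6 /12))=23520 /140753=0.17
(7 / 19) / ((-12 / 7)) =-49 / 228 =-0.21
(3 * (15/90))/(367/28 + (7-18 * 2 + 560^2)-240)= 14/8773635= 0.00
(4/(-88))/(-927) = 1/20394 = 0.00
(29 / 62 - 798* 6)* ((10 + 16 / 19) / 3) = -30573181 / 1767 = -17302.31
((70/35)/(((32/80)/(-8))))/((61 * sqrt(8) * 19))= -10 * sqrt(2)/1159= -0.01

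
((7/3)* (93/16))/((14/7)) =217/32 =6.78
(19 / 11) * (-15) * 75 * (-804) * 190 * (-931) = -3039943095000 / 11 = -276358463181.82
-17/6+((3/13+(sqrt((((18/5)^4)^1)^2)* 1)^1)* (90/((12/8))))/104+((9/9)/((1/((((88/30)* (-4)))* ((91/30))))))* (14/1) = -76824727/190125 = -404.07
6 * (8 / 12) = 4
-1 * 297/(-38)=297/38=7.82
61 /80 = 0.76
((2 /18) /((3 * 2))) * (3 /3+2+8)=0.20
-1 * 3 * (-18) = 54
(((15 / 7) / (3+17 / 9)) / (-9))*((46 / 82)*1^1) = -345 / 12628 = -0.03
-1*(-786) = 786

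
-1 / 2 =-0.50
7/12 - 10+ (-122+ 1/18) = -4729/36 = -131.36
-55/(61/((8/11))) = -40/61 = -0.66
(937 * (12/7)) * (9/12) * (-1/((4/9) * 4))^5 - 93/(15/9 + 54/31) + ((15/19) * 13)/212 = -222773255816379/2343077675008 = -95.08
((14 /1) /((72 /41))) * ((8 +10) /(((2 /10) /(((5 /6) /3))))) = 7175 /36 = 199.31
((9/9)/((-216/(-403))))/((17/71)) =28613/3672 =7.79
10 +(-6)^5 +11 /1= -7755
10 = 10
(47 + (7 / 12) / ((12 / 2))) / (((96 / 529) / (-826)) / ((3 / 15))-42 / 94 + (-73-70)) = -0.33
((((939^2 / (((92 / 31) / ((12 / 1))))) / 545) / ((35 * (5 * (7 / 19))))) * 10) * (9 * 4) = 112176072504 / 3071075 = 36526.65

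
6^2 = 36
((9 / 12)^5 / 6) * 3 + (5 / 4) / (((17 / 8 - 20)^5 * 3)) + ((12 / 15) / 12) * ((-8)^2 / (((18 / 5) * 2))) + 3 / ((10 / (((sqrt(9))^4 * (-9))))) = -3603943714925389333 / 16532704680560640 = -217.99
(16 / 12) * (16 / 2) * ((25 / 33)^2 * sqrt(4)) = 40000 / 3267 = 12.24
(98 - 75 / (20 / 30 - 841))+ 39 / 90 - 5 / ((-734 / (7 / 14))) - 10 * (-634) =357418158917 / 55512420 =6438.53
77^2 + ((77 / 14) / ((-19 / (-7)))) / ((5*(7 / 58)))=563574 / 95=5932.36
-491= -491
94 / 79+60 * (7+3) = 47494 / 79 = 601.19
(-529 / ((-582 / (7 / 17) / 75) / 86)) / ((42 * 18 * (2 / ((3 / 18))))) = 568675 / 2137104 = 0.27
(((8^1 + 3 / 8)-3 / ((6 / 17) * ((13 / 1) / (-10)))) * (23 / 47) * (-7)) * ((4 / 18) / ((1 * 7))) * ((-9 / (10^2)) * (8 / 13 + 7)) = 75141 / 67600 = 1.11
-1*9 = -9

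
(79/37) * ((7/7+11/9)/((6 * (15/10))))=0.53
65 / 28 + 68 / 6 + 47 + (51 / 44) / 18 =37403 / 616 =60.72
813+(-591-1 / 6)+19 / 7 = 9431 / 42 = 224.55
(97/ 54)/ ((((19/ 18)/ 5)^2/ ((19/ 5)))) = 153.16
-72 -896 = -968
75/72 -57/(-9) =59/8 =7.38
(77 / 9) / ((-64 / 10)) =-385 / 288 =-1.34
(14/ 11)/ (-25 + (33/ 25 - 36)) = -175/ 8206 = -0.02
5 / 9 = 0.56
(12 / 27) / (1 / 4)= 16 / 9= 1.78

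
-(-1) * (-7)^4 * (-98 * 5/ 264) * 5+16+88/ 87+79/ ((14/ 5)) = -198618935/ 8932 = -22236.78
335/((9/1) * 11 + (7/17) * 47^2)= 5695/17146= 0.33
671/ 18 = 37.28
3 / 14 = 0.21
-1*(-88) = 88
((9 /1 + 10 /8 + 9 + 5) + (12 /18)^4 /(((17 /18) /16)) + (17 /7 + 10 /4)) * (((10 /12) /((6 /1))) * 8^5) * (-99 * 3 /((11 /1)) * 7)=-1426810880 /51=-27976683.92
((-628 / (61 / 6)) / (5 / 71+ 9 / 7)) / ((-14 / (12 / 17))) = 802584 / 349469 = 2.30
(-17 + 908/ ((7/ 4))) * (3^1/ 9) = 1171/ 7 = 167.29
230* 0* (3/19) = 0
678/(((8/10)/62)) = 52545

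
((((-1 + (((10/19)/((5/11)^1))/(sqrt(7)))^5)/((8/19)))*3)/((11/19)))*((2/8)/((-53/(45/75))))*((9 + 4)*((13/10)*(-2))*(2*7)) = -3843567/233200 + 44537922*sqrt(7)/445320575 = -16.22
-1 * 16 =-16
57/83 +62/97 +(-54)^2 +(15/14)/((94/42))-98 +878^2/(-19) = -542854172393/14379086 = -37753.04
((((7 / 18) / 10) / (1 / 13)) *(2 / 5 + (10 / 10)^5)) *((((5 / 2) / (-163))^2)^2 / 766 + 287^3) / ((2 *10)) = 43427320884576632406767 / 51909927256896000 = 836589.90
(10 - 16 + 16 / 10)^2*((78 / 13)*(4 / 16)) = 726 / 25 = 29.04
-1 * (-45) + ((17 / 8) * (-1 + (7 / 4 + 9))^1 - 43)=727 / 32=22.72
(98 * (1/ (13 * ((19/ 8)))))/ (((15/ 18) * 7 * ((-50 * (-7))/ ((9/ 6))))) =72/ 30875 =0.00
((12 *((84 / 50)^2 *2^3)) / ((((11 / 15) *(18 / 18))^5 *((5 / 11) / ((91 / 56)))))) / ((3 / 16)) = 356638464 / 14641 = 24358.89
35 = 35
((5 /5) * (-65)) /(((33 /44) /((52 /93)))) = -13520 /279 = -48.46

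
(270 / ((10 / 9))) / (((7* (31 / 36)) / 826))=33298.84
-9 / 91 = -0.10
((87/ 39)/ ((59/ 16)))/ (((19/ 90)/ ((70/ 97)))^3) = 116021808000000/ 4801438490069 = 24.16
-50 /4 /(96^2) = -25 /18432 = -0.00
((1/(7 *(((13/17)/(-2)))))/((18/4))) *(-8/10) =0.07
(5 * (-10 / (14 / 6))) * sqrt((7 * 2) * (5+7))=-300 * sqrt(42) / 7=-277.75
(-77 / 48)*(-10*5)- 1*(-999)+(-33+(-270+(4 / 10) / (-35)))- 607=710627 / 4200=169.20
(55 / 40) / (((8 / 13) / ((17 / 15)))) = 2431 / 960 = 2.53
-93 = -93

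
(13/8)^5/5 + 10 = 12.27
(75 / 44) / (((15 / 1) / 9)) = 45 / 44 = 1.02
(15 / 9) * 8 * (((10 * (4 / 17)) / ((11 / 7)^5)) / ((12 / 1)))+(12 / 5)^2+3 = 5564405857 / 616020075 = 9.03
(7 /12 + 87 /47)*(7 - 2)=6865 /564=12.17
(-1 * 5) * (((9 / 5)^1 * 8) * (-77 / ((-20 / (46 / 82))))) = -31878 / 205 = -155.50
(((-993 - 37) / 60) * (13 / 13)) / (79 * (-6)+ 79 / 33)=1133 / 31126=0.04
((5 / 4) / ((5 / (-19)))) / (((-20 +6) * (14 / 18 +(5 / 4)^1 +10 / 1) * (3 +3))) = 57 / 12124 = 0.00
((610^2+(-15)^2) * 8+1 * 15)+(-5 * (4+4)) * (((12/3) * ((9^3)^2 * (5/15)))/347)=1005235885/347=2896933.39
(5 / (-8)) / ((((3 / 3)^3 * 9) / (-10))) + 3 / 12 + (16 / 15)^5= 3531527 / 1518750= 2.33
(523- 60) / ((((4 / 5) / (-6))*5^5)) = -1389 / 1250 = -1.11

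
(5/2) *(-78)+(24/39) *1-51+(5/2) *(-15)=-282.88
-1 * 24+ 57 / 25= -543 / 25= -21.72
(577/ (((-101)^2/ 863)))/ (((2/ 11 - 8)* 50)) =-0.12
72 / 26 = 36 / 13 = 2.77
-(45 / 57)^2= -225 / 361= -0.62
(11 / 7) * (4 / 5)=44 / 35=1.26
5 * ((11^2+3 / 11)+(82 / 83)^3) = 611.19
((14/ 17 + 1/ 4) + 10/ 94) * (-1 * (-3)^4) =-305451/ 3196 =-95.57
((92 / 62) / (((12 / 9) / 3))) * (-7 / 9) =-161 / 62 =-2.60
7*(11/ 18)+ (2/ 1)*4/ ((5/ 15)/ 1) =509/ 18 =28.28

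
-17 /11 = -1.55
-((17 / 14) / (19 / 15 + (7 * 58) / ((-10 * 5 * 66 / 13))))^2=-21855625 / 1640961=-13.32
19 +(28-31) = 16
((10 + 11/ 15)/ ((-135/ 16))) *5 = -2576/ 405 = -6.36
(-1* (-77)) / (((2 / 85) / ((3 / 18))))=6545 / 12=545.42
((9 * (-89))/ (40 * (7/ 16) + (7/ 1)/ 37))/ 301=-59274/ 394009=-0.15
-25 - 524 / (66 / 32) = -9209 / 33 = -279.06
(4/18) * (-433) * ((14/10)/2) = -3031/45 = -67.36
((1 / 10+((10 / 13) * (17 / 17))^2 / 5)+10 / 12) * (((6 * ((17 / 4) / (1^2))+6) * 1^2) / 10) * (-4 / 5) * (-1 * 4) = 223944 / 21125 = 10.60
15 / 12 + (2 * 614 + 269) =5993 / 4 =1498.25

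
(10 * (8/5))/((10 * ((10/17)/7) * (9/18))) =952/25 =38.08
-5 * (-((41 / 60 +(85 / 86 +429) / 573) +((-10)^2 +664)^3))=219752158874843 / 98556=2229718727.17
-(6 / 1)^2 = -36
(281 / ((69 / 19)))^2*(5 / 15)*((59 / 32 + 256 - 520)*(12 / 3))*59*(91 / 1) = -1283877063002261 / 114264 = -11236059152.51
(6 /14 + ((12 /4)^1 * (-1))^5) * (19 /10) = -16131 /35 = -460.89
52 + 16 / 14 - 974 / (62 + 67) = 41170 / 903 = 45.59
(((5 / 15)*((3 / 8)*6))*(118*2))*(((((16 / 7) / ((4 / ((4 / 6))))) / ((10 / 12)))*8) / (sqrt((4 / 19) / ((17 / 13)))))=11328*sqrt(4199) / 455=1613.30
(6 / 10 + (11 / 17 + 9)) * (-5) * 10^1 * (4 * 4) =-139360 / 17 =-8197.65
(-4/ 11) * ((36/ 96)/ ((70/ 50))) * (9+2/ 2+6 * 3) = -30/ 11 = -2.73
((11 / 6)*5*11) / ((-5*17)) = -1.19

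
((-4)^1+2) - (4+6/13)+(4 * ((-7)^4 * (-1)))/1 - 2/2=-124949/13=-9611.46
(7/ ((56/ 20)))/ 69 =5/ 138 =0.04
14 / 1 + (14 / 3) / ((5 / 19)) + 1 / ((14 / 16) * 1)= 3452 / 105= 32.88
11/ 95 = 0.12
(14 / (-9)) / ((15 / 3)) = -14 / 45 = -0.31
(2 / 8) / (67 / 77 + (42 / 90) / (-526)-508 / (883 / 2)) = -268224495 / 301892254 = -0.89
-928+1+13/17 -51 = -16613/17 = -977.24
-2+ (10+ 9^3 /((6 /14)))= 1709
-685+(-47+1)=-731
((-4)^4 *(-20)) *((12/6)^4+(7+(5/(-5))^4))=-122880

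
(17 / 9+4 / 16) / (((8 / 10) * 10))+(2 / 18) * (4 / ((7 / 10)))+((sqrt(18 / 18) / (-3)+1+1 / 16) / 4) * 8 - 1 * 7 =-9353 / 2016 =-4.64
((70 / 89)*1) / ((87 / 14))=980 / 7743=0.13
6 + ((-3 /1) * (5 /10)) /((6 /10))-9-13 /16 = -101 /16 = -6.31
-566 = -566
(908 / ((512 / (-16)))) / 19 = -227 / 152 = -1.49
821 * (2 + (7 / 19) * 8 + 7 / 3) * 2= 681430 / 57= 11954.91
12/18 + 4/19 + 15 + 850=49355/57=865.88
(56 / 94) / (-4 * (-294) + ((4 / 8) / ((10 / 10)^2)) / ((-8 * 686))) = 307328 / 606665425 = 0.00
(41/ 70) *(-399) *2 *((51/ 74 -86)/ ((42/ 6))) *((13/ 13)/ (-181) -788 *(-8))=35909599.50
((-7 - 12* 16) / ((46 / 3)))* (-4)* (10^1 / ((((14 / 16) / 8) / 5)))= 3820800 / 161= 23731.68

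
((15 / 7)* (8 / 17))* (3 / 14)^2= 270 / 5831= 0.05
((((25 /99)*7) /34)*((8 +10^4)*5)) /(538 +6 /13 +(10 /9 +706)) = 14230125 /6812971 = 2.09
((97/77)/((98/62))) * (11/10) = 3007/3430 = 0.88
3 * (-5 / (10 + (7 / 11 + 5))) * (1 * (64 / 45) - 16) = 1804 / 129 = 13.98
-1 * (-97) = 97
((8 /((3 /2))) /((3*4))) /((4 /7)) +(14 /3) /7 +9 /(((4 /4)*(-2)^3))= 23 /72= 0.32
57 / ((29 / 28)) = 55.03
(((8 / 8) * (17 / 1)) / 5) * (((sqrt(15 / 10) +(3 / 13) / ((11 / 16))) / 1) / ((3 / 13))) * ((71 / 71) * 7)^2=13328 / 55 +10829 * sqrt(6) / 30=1126.51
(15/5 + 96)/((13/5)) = 495/13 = 38.08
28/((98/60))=120/7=17.14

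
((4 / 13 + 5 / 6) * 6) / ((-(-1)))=89 / 13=6.85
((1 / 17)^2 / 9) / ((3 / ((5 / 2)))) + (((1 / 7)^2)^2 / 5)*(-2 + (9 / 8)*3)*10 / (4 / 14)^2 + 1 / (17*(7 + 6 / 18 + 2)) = 0.02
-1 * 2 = -2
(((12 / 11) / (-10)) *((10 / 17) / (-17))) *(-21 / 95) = -252 / 302005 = -0.00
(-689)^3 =-327082769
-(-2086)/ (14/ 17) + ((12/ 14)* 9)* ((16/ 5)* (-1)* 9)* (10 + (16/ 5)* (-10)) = 259727/ 35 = 7420.77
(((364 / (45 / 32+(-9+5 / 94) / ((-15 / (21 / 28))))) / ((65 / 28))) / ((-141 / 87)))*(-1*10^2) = 5219.54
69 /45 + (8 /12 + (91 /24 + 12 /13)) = 10787 /1560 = 6.91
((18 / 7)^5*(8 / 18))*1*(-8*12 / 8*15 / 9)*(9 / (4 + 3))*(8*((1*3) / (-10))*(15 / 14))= 2720977920 / 823543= 3303.99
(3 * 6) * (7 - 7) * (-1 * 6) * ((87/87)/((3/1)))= 0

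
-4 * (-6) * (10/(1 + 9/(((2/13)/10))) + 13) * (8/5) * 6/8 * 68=37346688/1465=25492.62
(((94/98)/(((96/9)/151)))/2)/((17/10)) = 106455/26656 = 3.99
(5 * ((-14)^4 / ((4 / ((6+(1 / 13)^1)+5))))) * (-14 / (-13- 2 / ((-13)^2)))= 572309.30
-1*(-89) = 89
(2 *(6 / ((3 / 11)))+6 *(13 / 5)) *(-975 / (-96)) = 9685 / 16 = 605.31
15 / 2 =7.50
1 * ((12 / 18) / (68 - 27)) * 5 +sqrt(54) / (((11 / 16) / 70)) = 10 / 123 +3360 * sqrt(6) / 11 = 748.29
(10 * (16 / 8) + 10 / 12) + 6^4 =7901 / 6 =1316.83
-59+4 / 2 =-57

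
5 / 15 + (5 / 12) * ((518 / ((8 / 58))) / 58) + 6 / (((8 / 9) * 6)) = 455 / 16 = 28.44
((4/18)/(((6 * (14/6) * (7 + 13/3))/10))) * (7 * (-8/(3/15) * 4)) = -800/51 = -15.69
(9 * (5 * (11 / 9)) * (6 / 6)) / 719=0.08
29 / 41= 0.71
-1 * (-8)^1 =8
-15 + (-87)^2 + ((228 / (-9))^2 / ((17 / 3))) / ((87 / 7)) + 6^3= 34515922 / 4437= 7779.11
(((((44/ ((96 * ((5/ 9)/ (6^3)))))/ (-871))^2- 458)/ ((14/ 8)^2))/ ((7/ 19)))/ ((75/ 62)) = -163707047684512/ 487900993125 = -335.53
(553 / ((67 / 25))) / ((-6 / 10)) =-69125 / 201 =-343.91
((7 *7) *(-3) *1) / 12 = -49 / 4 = -12.25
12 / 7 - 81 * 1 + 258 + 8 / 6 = 3781 / 21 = 180.05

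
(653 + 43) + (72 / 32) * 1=2793 / 4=698.25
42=42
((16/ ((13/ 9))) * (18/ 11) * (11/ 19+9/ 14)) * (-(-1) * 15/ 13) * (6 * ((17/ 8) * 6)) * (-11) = -37179000/ 1729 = -21503.18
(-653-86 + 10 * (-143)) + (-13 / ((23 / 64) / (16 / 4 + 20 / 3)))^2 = 146715.14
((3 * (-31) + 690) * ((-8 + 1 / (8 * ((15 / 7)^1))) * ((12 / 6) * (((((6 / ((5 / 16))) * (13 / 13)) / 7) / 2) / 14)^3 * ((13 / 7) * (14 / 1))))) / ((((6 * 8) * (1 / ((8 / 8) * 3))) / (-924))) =140587596864 / 10504375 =13383.72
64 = 64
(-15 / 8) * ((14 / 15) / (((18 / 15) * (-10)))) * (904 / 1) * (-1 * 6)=-791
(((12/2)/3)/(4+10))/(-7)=-1/49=-0.02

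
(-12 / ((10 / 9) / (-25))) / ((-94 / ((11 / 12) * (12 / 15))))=-99 / 47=-2.11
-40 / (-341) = 40 / 341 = 0.12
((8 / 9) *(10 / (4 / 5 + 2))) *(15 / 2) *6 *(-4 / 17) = -4000 / 119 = -33.61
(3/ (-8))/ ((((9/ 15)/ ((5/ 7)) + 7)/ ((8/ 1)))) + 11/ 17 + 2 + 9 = 37533/ 3332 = 11.26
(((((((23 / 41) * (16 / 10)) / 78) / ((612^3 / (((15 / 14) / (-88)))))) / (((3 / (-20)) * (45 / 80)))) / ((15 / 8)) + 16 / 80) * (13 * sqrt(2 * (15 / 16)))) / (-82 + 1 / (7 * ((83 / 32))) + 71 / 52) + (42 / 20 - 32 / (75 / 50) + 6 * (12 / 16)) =-221 / 15 - 12846910253568313 * sqrt(30) / 1592612449331902515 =-14.78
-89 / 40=-2.22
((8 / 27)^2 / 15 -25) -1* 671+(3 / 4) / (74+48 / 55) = -125361580237 / 180121320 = -695.98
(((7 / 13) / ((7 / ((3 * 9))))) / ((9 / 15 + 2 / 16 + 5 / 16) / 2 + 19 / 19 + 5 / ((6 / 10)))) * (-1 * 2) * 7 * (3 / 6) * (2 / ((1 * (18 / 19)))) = -191520 / 61477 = -3.12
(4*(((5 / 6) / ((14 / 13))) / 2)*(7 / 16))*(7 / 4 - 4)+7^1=701 / 128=5.48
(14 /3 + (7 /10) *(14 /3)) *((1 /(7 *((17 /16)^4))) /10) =32768 /368475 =0.09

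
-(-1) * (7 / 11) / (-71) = -0.01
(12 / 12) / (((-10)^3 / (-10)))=1 / 100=0.01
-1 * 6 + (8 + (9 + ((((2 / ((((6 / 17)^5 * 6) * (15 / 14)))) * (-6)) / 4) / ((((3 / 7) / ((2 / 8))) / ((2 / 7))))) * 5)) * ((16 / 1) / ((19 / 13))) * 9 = -98384867 / 18468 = -5327.32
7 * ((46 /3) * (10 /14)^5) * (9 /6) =71875 /2401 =29.94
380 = 380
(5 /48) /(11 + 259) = 1 /2592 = 0.00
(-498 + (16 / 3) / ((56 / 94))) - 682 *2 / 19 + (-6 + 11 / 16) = -3614299 / 6384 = -566.15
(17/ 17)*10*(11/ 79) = 110/ 79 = 1.39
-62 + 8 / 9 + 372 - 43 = 2411 / 9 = 267.89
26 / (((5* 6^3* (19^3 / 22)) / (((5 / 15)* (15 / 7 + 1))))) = 1573 / 19445265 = 0.00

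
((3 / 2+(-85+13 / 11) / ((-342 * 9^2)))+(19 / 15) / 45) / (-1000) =-11664559 / 7618050000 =-0.00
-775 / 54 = -14.35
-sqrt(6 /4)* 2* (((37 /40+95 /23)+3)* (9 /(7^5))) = -0.01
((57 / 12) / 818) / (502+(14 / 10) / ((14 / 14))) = 95 / 8235624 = 0.00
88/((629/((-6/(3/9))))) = -1584/629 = -2.52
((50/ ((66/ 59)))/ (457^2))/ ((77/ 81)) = 39825/ 176895103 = 0.00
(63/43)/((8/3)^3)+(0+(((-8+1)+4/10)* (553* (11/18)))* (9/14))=-157829703/110080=-1433.77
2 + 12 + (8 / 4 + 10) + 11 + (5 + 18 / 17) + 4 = 800 / 17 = 47.06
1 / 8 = 0.12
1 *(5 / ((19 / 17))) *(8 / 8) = 85 / 19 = 4.47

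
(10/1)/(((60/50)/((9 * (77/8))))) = 721.88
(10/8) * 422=1055/2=527.50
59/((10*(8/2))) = 59/40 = 1.48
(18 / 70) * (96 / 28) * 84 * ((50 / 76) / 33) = 2160 / 1463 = 1.48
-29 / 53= -0.55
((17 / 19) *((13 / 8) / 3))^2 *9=48841 / 23104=2.11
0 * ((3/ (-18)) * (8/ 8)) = 0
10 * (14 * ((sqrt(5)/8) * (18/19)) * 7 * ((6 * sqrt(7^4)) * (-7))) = -4537890 * sqrt(5)/19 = -534054.24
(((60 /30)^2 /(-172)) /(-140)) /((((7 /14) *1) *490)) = 0.00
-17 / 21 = -0.81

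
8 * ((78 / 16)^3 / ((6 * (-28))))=-19773 / 3584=-5.52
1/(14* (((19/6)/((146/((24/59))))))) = 4307/532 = 8.10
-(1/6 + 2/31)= -0.23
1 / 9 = 0.11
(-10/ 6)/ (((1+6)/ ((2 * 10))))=-4.76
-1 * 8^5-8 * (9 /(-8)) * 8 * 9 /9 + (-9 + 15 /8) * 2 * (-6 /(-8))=-523307 /16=-32706.69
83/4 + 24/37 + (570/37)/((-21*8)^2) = 3724487/174048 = 21.40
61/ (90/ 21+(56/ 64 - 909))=-3416/ 50615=-0.07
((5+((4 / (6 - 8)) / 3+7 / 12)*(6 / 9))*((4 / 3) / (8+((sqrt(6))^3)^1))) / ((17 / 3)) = 0.05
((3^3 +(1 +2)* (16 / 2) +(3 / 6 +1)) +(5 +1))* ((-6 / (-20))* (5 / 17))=351 / 68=5.16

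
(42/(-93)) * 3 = -42/31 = -1.35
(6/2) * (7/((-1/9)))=-189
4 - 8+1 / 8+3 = -7 / 8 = -0.88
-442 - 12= -454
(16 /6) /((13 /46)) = 368 /39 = 9.44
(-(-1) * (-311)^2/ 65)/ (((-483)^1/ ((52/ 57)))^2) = 20117968/ 3789779805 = 0.01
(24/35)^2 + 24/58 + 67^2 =4489.88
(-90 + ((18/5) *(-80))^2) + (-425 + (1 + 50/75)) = 247292/3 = 82430.67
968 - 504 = 464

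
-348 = -348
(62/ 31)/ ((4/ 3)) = 3/ 2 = 1.50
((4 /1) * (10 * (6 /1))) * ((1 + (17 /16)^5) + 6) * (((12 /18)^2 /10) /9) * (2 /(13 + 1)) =973321 /688128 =1.41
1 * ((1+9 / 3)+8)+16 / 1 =28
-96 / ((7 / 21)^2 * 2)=-432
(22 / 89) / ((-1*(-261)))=22 / 23229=0.00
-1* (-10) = 10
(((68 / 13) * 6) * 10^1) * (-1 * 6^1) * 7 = -171360 / 13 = -13181.54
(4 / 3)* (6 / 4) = 2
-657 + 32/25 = -16393/25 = -655.72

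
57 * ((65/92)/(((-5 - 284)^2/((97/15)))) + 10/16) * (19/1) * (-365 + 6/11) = -41705760848483/169046504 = -246711.76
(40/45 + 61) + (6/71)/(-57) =751375/12141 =61.89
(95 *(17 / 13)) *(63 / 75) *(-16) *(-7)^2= -5317872 / 65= -81813.42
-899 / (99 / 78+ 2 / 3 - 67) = 2418 / 175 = 13.82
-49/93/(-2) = 49/186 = 0.26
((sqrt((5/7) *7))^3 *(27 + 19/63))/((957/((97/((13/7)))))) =834200 *sqrt(5)/111969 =16.66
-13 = -13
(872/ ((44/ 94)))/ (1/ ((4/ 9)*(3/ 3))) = 81968/ 99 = 827.96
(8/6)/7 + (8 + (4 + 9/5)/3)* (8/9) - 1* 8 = 964/945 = 1.02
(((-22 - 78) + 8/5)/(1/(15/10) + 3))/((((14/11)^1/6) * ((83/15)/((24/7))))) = -318816/4067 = -78.39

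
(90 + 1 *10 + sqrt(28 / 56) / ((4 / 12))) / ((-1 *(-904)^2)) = -25 / 204304-3 *sqrt(2) / 1634432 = -0.00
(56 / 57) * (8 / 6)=224 / 171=1.31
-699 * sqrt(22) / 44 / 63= -233 * sqrt(22) / 924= -1.18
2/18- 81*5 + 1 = -3635/9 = -403.89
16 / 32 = 0.50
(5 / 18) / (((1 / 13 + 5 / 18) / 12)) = 9.40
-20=-20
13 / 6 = 2.17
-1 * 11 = -11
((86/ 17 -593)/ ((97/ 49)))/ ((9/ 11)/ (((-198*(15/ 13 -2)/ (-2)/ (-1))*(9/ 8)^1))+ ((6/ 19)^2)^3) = -276007605325427745/ 8989793685352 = -30702.33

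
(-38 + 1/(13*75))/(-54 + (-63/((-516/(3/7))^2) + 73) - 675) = 7672403312/132453493575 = 0.06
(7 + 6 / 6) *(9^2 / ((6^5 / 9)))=0.75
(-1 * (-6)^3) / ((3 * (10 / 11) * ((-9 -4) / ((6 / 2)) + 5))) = 594 / 5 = 118.80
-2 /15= -0.13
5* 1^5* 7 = 35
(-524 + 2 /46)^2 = 145226601 /529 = 274530.44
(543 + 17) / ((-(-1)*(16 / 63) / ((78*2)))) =343980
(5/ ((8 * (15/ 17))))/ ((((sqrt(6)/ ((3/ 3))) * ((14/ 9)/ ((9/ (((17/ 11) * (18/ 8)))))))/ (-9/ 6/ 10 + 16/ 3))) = 3421 * sqrt(6)/ 3360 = 2.49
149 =149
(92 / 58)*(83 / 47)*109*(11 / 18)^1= 2288891 / 12267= 186.59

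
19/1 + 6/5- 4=81/5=16.20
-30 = -30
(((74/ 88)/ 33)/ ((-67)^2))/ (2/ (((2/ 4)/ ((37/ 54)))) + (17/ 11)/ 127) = 42291/ 20509468892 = 0.00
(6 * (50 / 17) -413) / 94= -143 / 34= -4.21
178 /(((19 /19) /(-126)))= -22428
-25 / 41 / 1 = -25 / 41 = -0.61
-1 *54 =-54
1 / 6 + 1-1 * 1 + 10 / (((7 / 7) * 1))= 10.17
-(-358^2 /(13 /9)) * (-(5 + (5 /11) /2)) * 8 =-530598960 /143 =-3710482.24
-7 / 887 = -0.01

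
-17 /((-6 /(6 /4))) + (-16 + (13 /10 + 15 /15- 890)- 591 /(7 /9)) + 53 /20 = -57983 /35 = -1656.66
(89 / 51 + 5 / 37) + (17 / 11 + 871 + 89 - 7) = 19852528 / 20757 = 956.43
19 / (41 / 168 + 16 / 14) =3192 / 233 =13.70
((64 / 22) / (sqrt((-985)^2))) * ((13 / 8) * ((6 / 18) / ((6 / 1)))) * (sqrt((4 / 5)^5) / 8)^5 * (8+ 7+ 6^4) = 11634688 * sqrt(5) / 39678955078125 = 0.00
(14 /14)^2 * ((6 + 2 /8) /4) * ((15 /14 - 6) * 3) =-5175 /224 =-23.10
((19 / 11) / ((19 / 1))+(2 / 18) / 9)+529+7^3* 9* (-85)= -233322514 / 891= -261865.90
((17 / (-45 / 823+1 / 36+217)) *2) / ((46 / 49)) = 24680124 / 147855017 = 0.17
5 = 5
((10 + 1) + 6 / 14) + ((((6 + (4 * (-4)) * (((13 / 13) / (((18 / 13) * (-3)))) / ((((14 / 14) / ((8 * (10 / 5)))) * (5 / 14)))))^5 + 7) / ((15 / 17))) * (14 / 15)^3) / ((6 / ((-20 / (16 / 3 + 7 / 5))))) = -5316022680597642747630483872 / 64196785716328125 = -82808237535.26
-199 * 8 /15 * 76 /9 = -120992 /135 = -896.24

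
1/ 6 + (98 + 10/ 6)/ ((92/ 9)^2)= 1237/ 1104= 1.12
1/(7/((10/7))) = 10/49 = 0.20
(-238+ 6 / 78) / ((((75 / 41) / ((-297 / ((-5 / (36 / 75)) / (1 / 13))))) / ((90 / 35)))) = -2711769192 / 3696875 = -733.53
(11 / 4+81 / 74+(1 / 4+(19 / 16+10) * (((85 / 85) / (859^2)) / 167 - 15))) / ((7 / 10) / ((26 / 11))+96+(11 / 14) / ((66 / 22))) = -4075616811747390 / 2403730039279693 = -1.70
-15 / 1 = -15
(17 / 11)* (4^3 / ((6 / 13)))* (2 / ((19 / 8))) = 113152 / 627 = 180.47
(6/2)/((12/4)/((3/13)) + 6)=3/19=0.16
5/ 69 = 0.07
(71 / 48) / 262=71 / 12576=0.01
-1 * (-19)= 19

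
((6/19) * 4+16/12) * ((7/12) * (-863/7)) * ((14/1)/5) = -447034/855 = -522.85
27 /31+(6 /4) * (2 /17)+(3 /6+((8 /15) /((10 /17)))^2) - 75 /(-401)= 2.56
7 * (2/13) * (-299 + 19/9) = -37408/117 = -319.73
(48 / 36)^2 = 16 / 9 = 1.78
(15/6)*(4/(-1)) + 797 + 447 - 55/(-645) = 1234.09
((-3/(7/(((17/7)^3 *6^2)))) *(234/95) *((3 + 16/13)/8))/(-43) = 13132449/1961617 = 6.69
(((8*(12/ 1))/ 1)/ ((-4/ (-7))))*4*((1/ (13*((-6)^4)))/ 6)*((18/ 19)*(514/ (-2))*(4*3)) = -19.42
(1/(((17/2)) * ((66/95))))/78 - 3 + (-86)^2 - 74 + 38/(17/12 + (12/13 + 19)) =1066421239537/145670382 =7320.78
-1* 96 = -96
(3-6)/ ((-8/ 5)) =15/ 8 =1.88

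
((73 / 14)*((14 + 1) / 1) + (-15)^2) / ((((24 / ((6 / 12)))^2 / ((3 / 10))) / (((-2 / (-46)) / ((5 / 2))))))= 283 / 412160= 0.00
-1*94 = -94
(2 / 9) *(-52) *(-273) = 9464 / 3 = 3154.67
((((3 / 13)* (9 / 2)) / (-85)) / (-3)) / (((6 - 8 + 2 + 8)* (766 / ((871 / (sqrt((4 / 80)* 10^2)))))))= 603* sqrt(5) / 5208800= 0.00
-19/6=-3.17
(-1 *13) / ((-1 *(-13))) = -1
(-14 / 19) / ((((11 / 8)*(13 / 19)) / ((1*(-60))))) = 6720 / 143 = 46.99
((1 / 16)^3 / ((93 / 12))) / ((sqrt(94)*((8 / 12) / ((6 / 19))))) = 9*sqrt(94) / 56694784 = 0.00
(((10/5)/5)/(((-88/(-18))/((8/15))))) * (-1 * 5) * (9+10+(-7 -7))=-1.09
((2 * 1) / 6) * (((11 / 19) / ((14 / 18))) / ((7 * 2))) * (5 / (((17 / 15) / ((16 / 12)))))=1650 / 15827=0.10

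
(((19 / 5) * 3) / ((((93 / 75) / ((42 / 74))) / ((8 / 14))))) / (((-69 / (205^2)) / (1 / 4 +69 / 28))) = -910261500 / 184667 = -4929.21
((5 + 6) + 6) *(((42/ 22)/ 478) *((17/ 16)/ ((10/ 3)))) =0.02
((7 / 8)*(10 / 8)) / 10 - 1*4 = -249 / 64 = -3.89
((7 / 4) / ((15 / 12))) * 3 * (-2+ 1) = -21 / 5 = -4.20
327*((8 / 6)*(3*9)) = 11772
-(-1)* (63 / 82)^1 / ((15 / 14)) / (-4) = -147 / 820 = -0.18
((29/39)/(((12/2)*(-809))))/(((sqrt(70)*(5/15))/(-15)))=29*sqrt(70)/294476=0.00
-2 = -2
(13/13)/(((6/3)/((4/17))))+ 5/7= 99/119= 0.83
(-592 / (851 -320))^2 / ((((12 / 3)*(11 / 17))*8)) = 186184 / 3101571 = 0.06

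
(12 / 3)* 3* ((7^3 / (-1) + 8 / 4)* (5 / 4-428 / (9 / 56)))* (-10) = -326770070 / 3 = -108923356.67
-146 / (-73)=2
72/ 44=18/ 11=1.64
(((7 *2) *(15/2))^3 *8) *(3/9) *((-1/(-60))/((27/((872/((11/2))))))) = 29909600/99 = 302117.17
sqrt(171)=3* sqrt(19)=13.08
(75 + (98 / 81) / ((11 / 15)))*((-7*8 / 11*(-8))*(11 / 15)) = 2039744 / 891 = 2289.27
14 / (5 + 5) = 7 / 5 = 1.40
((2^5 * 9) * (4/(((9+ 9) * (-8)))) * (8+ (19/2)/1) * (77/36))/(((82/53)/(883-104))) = -2713865/18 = -150770.28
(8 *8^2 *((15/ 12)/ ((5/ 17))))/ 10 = 1088/ 5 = 217.60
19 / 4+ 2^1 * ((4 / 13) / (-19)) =4661 / 988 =4.72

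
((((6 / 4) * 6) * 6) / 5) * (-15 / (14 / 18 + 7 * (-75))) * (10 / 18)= 0.17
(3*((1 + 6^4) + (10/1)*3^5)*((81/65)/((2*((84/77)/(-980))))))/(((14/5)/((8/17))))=-1051823.48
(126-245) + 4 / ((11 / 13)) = -114.27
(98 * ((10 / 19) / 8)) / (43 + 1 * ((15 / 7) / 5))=1715 / 11552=0.15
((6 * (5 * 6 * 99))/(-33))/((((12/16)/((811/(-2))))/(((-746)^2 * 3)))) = 487441234080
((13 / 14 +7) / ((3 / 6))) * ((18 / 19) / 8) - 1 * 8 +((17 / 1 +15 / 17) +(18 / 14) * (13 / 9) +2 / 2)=132199 / 9044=14.62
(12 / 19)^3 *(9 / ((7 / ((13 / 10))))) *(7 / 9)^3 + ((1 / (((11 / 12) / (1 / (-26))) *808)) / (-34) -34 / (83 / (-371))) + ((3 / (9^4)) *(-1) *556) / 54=50239449273001435063 / 330154914549465720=152.17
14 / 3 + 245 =749 / 3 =249.67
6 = 6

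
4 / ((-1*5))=-4 / 5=-0.80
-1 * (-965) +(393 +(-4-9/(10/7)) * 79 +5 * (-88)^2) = 392643/10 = 39264.30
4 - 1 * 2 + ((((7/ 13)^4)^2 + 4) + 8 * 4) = 38.01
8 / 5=1.60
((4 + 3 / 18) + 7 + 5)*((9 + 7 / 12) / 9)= 11155 / 648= 17.21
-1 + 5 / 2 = 3 / 2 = 1.50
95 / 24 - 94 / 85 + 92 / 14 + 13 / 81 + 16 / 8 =11.58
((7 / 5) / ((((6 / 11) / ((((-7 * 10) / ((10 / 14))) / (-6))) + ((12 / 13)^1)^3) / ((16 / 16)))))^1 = 8289281 / 4854690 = 1.71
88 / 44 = 2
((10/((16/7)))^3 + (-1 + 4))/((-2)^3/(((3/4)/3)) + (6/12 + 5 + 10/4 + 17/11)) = -488521/126464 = -3.86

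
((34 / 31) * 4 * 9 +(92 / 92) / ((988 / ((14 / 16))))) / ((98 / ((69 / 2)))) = 667555197 / 48024704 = 13.90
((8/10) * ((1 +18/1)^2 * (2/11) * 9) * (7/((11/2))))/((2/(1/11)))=181944/6655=27.34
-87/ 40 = -2.18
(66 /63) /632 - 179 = -1187833 /6636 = -179.00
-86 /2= -43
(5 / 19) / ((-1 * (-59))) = 5 / 1121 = 0.00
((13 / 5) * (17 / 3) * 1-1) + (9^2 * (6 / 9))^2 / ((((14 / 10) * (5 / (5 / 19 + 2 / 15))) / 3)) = 1015922 / 1995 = 509.23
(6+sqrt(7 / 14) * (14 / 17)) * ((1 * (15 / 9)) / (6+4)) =7 * sqrt(2) / 102+1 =1.10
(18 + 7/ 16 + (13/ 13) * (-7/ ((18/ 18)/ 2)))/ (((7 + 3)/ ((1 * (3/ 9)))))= 71/ 480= 0.15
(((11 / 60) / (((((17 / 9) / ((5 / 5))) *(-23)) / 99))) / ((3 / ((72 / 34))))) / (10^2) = -9801 / 3323500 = -0.00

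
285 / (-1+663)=285 / 662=0.43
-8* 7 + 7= -49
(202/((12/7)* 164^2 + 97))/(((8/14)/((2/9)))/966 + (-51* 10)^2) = 1593578/94808203263993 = 0.00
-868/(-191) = 868/191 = 4.54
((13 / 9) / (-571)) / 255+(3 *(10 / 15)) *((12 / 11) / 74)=0.03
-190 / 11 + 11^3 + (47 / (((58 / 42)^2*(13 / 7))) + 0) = 159588762 / 120263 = 1327.00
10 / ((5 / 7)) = 14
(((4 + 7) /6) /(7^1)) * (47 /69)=517 /2898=0.18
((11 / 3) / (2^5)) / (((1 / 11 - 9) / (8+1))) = -363 / 3136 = -0.12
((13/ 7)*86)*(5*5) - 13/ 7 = 3991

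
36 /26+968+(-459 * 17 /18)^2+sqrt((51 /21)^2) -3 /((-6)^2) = 188893.98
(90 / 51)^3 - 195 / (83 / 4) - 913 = -373893367 / 407779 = -916.90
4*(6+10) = 64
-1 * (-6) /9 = 2 /3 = 0.67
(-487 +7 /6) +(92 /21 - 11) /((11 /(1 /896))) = -100555979 /206976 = -485.83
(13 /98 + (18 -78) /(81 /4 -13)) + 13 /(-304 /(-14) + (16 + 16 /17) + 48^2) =-3223658197 /396140696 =-8.14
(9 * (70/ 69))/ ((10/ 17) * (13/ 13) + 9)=3570/ 3749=0.95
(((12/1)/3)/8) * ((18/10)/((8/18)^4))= 59049/2560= 23.07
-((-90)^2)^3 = -531441000000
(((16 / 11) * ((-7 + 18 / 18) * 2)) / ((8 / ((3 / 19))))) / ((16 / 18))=-81 / 209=-0.39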